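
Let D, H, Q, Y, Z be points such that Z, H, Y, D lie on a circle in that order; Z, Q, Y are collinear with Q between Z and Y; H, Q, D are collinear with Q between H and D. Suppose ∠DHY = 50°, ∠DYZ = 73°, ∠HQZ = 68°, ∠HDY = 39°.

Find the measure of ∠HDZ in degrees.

1. ∠DYH = 91°  [△HYD]
2. ∠DHZ = 73°  [same arc ZD]
3. ∠DZH = 89°  [cyclic ZHYD, opposite ∠Z+∠Y]
4. ∠HDZ = 18°  [△ZHD]

∠HDZ = 18°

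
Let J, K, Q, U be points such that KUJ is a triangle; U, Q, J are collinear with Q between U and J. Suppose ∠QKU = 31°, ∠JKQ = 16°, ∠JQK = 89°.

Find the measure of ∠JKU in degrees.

1. ∠KJQ = 75°  [△KQJ]
2. ∠KQU = 91°  [linear pair at Q on UJ]
3. ∠KJU = 75°  [Q on ray JU]
4. ∠KUQ = 58°  [△KUQ]
5. ∠JUK = 58°  [Q on ray UJ]
6. ∠JKU = 47°  [△KUJ]

∠JKU = 47°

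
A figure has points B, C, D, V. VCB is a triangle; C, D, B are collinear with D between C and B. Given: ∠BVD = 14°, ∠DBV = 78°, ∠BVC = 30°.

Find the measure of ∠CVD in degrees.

∠CVD = 16°

1. ∠BDV = 88°  [△VDB]
2. ∠CBV = 78°  [D on ray BC]
3. ∠BCV = 72°  [△VCB]
4. ∠CDV = 92°  [linear pair at D on CB]
5. ∠DCV = 72°  [D on ray CB]
6. ∠CVD = 16°  [△VCD]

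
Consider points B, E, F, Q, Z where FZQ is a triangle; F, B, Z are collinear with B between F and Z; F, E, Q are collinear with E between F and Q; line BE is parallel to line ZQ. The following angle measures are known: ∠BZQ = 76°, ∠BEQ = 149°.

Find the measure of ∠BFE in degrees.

∠BFE = 73°

1. ∠FZQ = 76°  [B on ray ZF]
2. ∠BEF = 31°  [linear pair at E on FQ]
3. ∠EBF = 76°  [BE∥ZQ, corresponding at B]
4. ∠BFE = 73°  [△FBE]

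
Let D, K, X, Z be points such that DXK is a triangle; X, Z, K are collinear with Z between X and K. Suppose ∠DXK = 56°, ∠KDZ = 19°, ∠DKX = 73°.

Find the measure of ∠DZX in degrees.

1. ∠DKZ = 73°  [Z on ray KX]
2. ∠DZK = 88°  [△DZK]
3. ∠DZX = 92°  [linear pair at Z on XK]

∠DZX = 92°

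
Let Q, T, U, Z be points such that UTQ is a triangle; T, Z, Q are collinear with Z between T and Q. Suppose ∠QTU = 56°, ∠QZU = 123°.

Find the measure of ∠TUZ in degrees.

∠TUZ = 67°

1. ∠UTZ = 56°  [Z on ray TQ]
2. ∠TZU = 57°  [linear pair at Z on TQ]
3. ∠TUZ = 67°  [△UTZ]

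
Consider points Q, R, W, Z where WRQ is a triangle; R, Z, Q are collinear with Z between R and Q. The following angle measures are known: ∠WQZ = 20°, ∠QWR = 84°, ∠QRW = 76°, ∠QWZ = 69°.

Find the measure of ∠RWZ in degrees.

∠RWZ = 15°

1. ∠QZW = 91°  [△WZQ]
2. ∠WRZ = 76°  [Z on ray RQ]
3. ∠RZW = 89°  [linear pair at Z on RQ]
4. ∠RWZ = 15°  [△WRZ]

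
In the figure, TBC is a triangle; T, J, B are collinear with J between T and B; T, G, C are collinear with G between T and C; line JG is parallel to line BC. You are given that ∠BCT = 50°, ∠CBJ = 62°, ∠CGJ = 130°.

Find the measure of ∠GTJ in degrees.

∠GTJ = 68°

1. ∠CBT = 62°  [J on ray BT]
2. ∠BTC = 68°  [△TBC]
3. ∠GTJ = 68°  [J on TB, G on TC]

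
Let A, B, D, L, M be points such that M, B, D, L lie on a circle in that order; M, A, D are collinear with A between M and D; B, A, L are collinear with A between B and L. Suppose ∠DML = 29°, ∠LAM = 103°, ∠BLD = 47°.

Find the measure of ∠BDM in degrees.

1. ∠DBL = 29°  [same arc DL]
2. ∠BAD = 103°  [vertical angles at A]
3. ∠BDM = 48°  [△BAD]

∠BDM = 48°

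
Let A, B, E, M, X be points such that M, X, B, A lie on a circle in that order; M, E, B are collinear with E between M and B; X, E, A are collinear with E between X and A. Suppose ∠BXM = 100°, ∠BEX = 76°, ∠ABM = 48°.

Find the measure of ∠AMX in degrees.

1. ∠BAM = 80°  [cyclic MXBA, opposite ∠X+∠A]
2. ∠AEM = 76°  [vertical angles at E]
3. ∠AXM = 48°  [same arc MA]
4. ∠AMB = 52°  [△MBA]
5. ∠MAX = 52°  [△MEA]
6. ∠AMX = 80°  [△MXA]

∠AMX = 80°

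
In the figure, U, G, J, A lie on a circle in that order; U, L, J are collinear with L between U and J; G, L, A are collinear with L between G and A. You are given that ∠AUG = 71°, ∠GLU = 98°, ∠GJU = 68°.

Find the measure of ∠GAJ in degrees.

∠GAJ = 41°

1. ∠AJG = 109°  [cyclic UGJA, opposite ∠U+∠J]
2. ∠GLJ = 82°  [linear pair at L on UJ]
3. ∠AGJ = 30°  [△GLJ]
4. ∠GAJ = 41°  [△GJA]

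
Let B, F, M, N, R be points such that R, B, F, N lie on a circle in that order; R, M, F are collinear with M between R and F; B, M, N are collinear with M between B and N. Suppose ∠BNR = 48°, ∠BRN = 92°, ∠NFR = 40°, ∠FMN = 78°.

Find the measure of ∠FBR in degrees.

1. ∠BFR = 48°  [same arc RB]
2. ∠NBR = 40°  [△RBN]
3. ∠BMR = 78°  [vertical angles at M]
4. ∠BRF = 62°  [△RMB]
5. ∠FBR = 70°  [△RBF]

∠FBR = 70°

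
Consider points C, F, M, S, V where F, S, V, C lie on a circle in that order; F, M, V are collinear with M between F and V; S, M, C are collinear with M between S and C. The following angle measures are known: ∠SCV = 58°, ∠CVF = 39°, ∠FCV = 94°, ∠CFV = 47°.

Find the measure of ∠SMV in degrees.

1. ∠SFV = 58°  [same arc SV]
2. ∠FSV = 86°  [cyclic FSVC, opposite ∠S+∠C]
3. ∠CSV = 47°  [same arc VC]
4. ∠FVS = 36°  [△FSV]
5. ∠SMV = 97°  [△SMV]

∠SMV = 97°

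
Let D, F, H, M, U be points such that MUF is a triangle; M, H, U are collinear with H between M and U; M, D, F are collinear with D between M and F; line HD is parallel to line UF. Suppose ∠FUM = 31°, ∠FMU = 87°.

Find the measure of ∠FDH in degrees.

∠FDH = 118°

1. ∠MFU = 62°  [△MUF]
2. ∠HDM = 62°  [HD∥UF, corresponding at D]
3. ∠FDH = 118°  [linear pair at D on MF]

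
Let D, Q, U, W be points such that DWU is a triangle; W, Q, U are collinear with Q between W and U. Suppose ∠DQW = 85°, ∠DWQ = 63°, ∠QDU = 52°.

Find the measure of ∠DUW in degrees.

1. ∠DQU = 95°  [linear pair at Q on WU]
2. ∠DUQ = 33°  [△DQU]
3. ∠DUW = 33°  [Q on ray UW]

∠DUW = 33°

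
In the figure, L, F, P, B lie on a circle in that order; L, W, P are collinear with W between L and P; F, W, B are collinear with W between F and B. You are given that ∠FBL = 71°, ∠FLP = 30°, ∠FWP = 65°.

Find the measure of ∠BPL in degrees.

∠BPL = 35°

1. ∠FPL = 71°  [same arc LF]
2. ∠LFP = 79°  [△LFP]
3. ∠BWL = 65°  [vertical angles at W]
4. ∠LBP = 101°  [cyclic LFPB, opposite ∠F+∠B]
5. ∠BLP = 44°  [△LWB]
6. ∠BPL = 35°  [△LPB]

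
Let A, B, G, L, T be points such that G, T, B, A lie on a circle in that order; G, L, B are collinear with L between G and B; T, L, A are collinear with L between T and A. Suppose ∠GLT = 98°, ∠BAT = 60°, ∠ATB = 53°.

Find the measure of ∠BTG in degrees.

∠BTG = 75°

1. ∠BLT = 82°  [linear pair at L on GB]
2. ∠BGT = 60°  [same arc TB]
3. ∠GBT = 45°  [△TLB]
4. ∠BTG = 75°  [△GTB]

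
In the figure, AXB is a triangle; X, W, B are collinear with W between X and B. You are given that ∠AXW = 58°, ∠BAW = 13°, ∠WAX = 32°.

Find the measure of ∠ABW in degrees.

∠ABW = 77°

1. ∠AWX = 90°  [△AXW]
2. ∠AWB = 90°  [linear pair at W on XB]
3. ∠ABW = 77°  [△AWB]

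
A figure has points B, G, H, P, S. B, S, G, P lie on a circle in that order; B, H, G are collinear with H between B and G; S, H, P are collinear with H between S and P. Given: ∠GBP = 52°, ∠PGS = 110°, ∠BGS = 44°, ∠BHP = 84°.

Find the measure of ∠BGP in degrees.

∠BGP = 66°

1. ∠GSP = 52°  [same arc GP]
2. ∠GPS = 18°  [△SGP]
3. ∠GHP = 96°  [linear pair at H on BG]
4. ∠BGP = 66°  [△GHP]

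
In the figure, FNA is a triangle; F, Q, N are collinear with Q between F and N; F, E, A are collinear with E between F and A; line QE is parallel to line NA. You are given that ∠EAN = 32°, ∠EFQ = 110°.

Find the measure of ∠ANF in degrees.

1. ∠FAN = 32°  [E on ray AF]
2. ∠AFN = 110°  [Q on FN, E on FA]
3. ∠ANF = 38°  [△FNA]

∠ANF = 38°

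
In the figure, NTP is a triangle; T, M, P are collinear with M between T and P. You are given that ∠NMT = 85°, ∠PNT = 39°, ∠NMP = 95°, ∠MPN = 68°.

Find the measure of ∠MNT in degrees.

∠MNT = 22°

1. ∠NPT = 68°  [M on ray PT]
2. ∠NTP = 73°  [△NTP]
3. ∠MTN = 73°  [M on ray TP]
4. ∠MNT = 22°  [△NTM]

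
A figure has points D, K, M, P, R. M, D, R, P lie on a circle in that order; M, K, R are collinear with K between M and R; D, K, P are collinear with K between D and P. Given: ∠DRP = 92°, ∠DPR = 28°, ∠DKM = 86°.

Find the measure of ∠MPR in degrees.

∠MPR = 54°

1. ∠PDR = 60°  [△DRP]
2. ∠PKR = 86°  [vertical angles at K]
3. ∠PMR = 60°  [same arc RP]
4. ∠MRP = 66°  [△RKP]
5. ∠MPR = 54°  [△MRP]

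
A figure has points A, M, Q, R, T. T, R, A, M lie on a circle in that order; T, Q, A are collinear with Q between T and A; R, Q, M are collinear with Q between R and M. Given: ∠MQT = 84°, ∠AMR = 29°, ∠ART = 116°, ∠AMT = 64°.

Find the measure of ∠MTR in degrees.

1. ∠AQR = 84°  [vertical angles at Q]
2. ∠ATR = 29°  [same arc RA]
3. ∠RAT = 35°  [△TRA]
4. ∠RQT = 96°  [linear pair at Q on TA]
5. ∠MRT = 55°  [△TQR]
6. ∠RMT = 35°  [same arc TR]
7. ∠MTR = 90°  [△TRM]

∠MTR = 90°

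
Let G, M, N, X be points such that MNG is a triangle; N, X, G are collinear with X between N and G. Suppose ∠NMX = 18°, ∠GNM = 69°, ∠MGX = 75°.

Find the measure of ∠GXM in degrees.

1. ∠MNX = 69°  [X on ray NG]
2. ∠MXN = 93°  [△MNX]
3. ∠GXM = 87°  [linear pair at X on NG]

∠GXM = 87°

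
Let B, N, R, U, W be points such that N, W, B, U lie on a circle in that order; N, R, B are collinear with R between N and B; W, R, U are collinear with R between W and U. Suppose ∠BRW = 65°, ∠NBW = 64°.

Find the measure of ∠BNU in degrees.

∠BNU = 51°

1. ∠NRU = 65°  [vertical angles at R]
2. ∠NUW = 64°  [same arc NW]
3. ∠BNU = 51°  [△NRU]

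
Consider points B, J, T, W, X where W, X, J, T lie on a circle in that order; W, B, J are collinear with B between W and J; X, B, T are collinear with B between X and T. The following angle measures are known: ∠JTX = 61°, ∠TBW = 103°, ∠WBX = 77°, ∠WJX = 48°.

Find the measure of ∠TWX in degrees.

∠TWX = 90°

1. ∠JWX = 61°  [same arc XJ]
2. ∠TXW = 42°  [△WBX]
3. ∠WTX = 48°  [same arc WX]
4. ∠TWX = 90°  [△WXT]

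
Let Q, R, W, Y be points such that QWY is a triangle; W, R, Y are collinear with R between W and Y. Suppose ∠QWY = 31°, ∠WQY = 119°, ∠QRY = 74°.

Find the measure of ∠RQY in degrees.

1. ∠QYW = 30°  [△QWY]
2. ∠QYR = 30°  [R on ray YW]
3. ∠RQY = 76°  [△QRY]

∠RQY = 76°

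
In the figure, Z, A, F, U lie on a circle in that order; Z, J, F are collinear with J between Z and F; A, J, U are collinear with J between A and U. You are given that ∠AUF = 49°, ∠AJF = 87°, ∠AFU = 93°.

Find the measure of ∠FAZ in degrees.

1. ∠AZF = 49°  [same arc AF]
2. ∠FAU = 38°  [△AFU]
3. ∠AFZ = 55°  [△AJF]
4. ∠FAZ = 76°  [△ZAF]

∠FAZ = 76°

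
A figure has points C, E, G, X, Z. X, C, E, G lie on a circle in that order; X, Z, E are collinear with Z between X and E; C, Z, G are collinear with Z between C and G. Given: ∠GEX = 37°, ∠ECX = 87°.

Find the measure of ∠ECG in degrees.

1. ∠EGX = 93°  [cyclic XCEG, opposite ∠C+∠G]
2. ∠EXG = 50°  [△XEG]
3. ∠ECG = 50°  [same arc EG]

∠ECG = 50°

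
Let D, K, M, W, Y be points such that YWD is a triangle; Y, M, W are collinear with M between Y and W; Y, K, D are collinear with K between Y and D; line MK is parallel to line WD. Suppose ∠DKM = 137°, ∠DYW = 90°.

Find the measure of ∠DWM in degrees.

1. ∠MKY = 43°  [linear pair at K on YD]
2. ∠KYM = 90°  [M on YW, K on YD]
3. ∠KMY = 47°  [△YMK]
4. ∠KMW = 133°  [linear pair at M on YW]
5. ∠DWM = 47°  [MK∥WD, co-interior at W–M]

∠DWM = 47°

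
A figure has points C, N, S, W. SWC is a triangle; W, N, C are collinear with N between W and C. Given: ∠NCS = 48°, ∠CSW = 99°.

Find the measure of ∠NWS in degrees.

1. ∠SCW = 48°  [N on ray CW]
2. ∠CWS = 33°  [△SWC]
3. ∠NWS = 33°  [N on ray WC]

∠NWS = 33°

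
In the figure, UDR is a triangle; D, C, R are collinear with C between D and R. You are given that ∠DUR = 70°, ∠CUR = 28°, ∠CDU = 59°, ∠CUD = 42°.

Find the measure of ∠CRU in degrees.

∠CRU = 51°

1. ∠DCU = 79°  [△UDC]
2. ∠RCU = 101°  [linear pair at C on DR]
3. ∠CRU = 51°  [△UCR]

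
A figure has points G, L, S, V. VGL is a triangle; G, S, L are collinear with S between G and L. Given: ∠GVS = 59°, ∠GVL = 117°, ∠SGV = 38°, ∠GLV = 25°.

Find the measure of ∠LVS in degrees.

1. ∠GSV = 83°  [△VGS]
2. ∠SLV = 25°  [S on ray LG]
3. ∠LSV = 97°  [linear pair at S on GL]
4. ∠LVS = 58°  [△VSL]

∠LVS = 58°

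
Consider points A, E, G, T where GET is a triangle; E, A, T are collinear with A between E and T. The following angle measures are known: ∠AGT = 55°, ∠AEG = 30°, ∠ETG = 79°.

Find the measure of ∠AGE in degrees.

1. ∠ATG = 79°  [A on ray TE]
2. ∠GAT = 46°  [△GAT]
3. ∠EAG = 134°  [linear pair at A on ET]
4. ∠AGE = 16°  [△GEA]

∠AGE = 16°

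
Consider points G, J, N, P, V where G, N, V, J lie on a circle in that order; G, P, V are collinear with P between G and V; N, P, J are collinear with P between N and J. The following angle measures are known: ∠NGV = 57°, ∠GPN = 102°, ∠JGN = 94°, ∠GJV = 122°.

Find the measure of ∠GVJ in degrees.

1. ∠NJV = 57°  [same arc NV]
2. ∠JPV = 102°  [vertical angles at P]
3. ∠GVJ = 21°  [△VPJ]

∠GVJ = 21°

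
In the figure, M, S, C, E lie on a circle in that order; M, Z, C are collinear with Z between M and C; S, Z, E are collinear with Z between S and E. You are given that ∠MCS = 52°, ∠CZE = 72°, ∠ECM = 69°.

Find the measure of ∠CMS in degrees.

1. ∠MZS = 72°  [vertical angles at Z]
2. ∠ESM = 69°  [same arc ME]
3. ∠CMS = 39°  [△MZS]

∠CMS = 39°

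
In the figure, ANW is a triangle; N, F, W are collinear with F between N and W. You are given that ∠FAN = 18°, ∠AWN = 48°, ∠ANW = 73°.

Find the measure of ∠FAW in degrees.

1. ∠AWF = 48°  [F on ray WN]
2. ∠ANF = 73°  [F on ray NW]
3. ∠AFN = 89°  [△ANF]
4. ∠AFW = 91°  [linear pair at F on NW]
5. ∠FAW = 41°  [△AFW]

∠FAW = 41°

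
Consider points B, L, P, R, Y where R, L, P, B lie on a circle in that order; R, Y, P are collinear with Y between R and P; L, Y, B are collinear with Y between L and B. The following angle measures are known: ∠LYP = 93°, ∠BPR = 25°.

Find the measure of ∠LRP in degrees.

1. ∠LYR = 87°  [linear pair at Y on RP]
2. ∠BLR = 25°  [same arc RB]
3. ∠LRP = 68°  [△RYL]

∠LRP = 68°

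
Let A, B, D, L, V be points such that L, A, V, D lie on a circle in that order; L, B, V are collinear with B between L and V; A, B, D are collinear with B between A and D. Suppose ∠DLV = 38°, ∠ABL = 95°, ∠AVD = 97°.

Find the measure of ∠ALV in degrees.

1. ∠DAV = 38°  [same arc VD]
2. ∠ADV = 45°  [△AVD]
3. ∠ALV = 45°  [same arc AV]

∠ALV = 45°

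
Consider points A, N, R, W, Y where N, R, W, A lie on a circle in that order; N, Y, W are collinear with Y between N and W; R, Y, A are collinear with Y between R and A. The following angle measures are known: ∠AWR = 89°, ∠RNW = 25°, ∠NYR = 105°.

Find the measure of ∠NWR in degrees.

1. ∠RAW = 25°  [same arc RW]
2. ∠RYW = 75°  [linear pair at Y on NW]
3. ∠ARW = 66°  [△RWA]
4. ∠NWR = 39°  [△RYW]

∠NWR = 39°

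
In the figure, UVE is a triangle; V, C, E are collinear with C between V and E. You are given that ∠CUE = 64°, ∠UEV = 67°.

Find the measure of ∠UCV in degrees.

∠UCV = 131°

1. ∠CEU = 67°  [C on ray EV]
2. ∠ECU = 49°  [△UCE]
3. ∠UCV = 131°  [linear pair at C on VE]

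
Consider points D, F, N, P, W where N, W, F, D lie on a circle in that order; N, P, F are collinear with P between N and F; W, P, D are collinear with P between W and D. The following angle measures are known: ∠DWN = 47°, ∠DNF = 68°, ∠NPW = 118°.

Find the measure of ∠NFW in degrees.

∠NFW = 50°

1. ∠DWF = 68°  [same arc FD]
2. ∠FPW = 62°  [linear pair at P on NF]
3. ∠NFW = 50°  [△WPF]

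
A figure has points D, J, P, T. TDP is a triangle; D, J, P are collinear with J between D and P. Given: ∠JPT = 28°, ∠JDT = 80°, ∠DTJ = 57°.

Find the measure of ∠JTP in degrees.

∠JTP = 15°

1. ∠DJT = 43°  [△TDJ]
2. ∠PJT = 137°  [linear pair at J on DP]
3. ∠JTP = 15°  [△TJP]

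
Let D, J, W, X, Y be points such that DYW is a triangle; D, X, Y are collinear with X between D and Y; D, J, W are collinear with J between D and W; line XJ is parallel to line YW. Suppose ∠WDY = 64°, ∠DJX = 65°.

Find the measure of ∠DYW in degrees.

1. ∠JDX = 64°  [X on DY, J on DW]
2. ∠DXJ = 51°  [△DXJ]
3. ∠DYW = 51°  [XJ∥YW, corresponding at X]

∠DYW = 51°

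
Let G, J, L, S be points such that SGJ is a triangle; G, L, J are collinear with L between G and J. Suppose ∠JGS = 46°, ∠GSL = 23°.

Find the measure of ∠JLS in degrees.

1. ∠LGS = 46°  [L on ray GJ]
2. ∠GLS = 111°  [△SGL]
3. ∠JLS = 69°  [linear pair at L on GJ]

∠JLS = 69°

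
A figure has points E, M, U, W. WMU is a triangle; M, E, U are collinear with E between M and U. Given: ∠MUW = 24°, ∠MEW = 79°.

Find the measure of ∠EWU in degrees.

1. ∠EUW = 24°  [E on ray UM]
2. ∠UEW = 101°  [linear pair at E on MU]
3. ∠EWU = 55°  [△WEU]

∠EWU = 55°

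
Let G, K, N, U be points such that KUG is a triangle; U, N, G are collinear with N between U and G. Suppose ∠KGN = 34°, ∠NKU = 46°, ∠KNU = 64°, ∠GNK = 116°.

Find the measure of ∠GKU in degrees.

1. ∠KGU = 34°  [N on ray GU]
2. ∠KUN = 70°  [△KUN]
3. ∠GUK = 70°  [N on ray UG]
4. ∠GKU = 76°  [△KUG]

∠GKU = 76°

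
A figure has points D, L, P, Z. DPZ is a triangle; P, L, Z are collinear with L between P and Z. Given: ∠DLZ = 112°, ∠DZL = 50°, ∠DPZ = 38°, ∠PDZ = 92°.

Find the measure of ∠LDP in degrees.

∠LDP = 74°

1. ∠DLP = 68°  [linear pair at L on PZ]
2. ∠DPL = 38°  [L on ray PZ]
3. ∠LDP = 74°  [△DPL]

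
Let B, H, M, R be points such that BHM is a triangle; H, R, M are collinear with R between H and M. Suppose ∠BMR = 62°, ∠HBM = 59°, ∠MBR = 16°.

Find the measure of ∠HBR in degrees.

∠HBR = 43°

1. ∠BRM = 102°  [△BRM]
2. ∠BMH = 62°  [R on ray MH]
3. ∠BHM = 59°  [△BHM]
4. ∠BRH = 78°  [linear pair at R on HM]
5. ∠BHR = 59°  [R on ray HM]
6. ∠HBR = 43°  [△BHR]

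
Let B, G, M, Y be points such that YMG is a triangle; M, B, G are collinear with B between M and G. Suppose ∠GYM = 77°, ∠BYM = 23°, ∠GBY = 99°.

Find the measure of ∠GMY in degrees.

1. ∠MBY = 81°  [linear pair at B on MG]
2. ∠BMY = 76°  [△YMB]
3. ∠GMY = 76°  [B on ray MG]

∠GMY = 76°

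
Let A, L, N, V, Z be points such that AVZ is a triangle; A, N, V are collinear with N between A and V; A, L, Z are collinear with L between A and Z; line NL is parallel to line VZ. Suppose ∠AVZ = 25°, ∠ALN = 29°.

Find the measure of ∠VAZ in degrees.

1. ∠ANL = 25°  [NL∥VZ, corresponding at N]
2. ∠LAN = 126°  [△ANL]
3. ∠VAZ = 126°  [N on AV, L on AZ]

∠VAZ = 126°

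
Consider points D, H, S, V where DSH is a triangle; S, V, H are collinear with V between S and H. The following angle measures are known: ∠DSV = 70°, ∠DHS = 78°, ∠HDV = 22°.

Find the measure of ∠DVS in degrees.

∠DVS = 100°

1. ∠DHV = 78°  [V on ray HS]
2. ∠DVH = 80°  [△DVH]
3. ∠DVS = 100°  [linear pair at V on SH]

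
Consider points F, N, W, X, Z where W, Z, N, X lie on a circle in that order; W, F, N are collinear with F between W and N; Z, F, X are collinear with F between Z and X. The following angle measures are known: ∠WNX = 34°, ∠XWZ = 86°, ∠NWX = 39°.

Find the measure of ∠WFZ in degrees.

∠WFZ = 99°

1. ∠WZX = 34°  [same arc WX]
2. ∠WXZ = 60°  [△WZX]
3. ∠NZX = 39°  [same arc NX]
4. ∠WNZ = 60°  [same arc WZ]
5. ∠NFZ = 81°  [△ZFN]
6. ∠WFZ = 99°  [linear pair at F on WN]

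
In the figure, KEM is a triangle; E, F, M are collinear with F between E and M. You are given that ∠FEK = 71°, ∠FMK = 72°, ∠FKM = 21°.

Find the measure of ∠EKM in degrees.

∠EKM = 37°

1. ∠KEM = 71°  [F on ray EM]
2. ∠EMK = 72°  [F on ray ME]
3. ∠EKM = 37°  [△KEM]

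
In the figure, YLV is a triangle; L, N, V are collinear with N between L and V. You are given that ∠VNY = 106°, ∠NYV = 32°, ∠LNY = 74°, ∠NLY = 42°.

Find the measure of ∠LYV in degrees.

1. ∠NVY = 42°  [△YNV]
2. ∠VLY = 42°  [N on ray LV]
3. ∠LVY = 42°  [N on ray VL]
4. ∠LYV = 96°  [△YLV]

∠LYV = 96°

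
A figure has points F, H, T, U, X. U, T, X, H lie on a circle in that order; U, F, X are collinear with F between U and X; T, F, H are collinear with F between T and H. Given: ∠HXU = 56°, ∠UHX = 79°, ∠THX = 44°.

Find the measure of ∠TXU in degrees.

1. ∠UTX = 101°  [cyclic UTXH, opposite ∠T+∠H]
2. ∠TUX = 44°  [same arc TX]
3. ∠TXU = 35°  [△UTX]

∠TXU = 35°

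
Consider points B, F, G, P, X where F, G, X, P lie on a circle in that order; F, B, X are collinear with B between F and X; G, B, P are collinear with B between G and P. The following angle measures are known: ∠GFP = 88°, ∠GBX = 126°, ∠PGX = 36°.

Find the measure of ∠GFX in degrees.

1. ∠GXP = 92°  [cyclic FGXP, opposite ∠F+∠X]
2. ∠GPX = 52°  [△GXP]
3. ∠GFX = 52°  [same arc GX]

∠GFX = 52°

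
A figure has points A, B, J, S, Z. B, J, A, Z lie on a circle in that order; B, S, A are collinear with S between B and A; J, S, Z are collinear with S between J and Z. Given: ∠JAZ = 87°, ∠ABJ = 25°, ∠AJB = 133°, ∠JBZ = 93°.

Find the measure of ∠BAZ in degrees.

∠BAZ = 65°

1. ∠AZJ = 25°  [same arc JA]
2. ∠AZB = 47°  [cyclic BJAZ, opposite ∠J+∠Z]
3. ∠AJZ = 68°  [△JAZ]
4. ∠ABZ = 68°  [same arc AZ]
5. ∠BAZ = 65°  [△BAZ]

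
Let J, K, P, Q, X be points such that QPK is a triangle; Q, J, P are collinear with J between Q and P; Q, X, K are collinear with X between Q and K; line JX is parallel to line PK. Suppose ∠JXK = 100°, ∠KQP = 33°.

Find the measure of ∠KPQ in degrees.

1. ∠JXQ = 80°  [linear pair at X on QK]
2. ∠JQX = 33°  [J on QP, X on QK]
3. ∠QJX = 67°  [△QJX]
4. ∠KPQ = 67°  [JX∥PK, corresponding at J]

∠KPQ = 67°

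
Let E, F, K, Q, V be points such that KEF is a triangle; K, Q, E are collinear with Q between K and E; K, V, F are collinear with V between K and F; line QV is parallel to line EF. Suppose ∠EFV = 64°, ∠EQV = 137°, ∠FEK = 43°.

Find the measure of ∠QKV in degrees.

∠QKV = 73°

1. ∠EFK = 64°  [V on ray FK]
2. ∠KQV = 43°  [linear pair at Q on KE]
3. ∠KVQ = 64°  [QV∥EF, corresponding at V]
4. ∠QKV = 73°  [△KQV]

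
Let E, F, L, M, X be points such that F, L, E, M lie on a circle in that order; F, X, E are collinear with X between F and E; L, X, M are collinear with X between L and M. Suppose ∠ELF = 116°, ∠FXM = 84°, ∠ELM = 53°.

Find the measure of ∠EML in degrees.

∠EML = 21°

1. ∠EMF = 64°  [cyclic FLEM, opposite ∠L+∠M]
2. ∠EXM = 96°  [linear pair at X on FE]
3. ∠EFM = 53°  [same arc EM]
4. ∠FEM = 63°  [△FEM]
5. ∠EML = 21°  [△EXM]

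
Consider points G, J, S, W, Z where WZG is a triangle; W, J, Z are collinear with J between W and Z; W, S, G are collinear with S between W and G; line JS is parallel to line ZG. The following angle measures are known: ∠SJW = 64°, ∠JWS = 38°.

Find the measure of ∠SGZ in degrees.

∠SGZ = 78°

1. ∠JSW = 78°  [△WJS]
2. ∠GSJ = 102°  [linear pair at S on WG]
3. ∠SGZ = 78°  [JS∥ZG, co-interior at G–S]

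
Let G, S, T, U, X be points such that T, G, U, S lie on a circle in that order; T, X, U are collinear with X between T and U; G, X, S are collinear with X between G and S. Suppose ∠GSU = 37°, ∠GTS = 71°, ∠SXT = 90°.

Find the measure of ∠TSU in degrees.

∠TSU = 93°

1. ∠GUS = 109°  [cyclic TGUS, opposite ∠T+∠U]
2. ∠SXU = 90°  [linear pair at X on TU]
3. ∠SGU = 34°  [△GUS]
4. ∠SUT = 53°  [△UXS]
5. ∠STU = 34°  [same arc US]
6. ∠TSU = 93°  [△TUS]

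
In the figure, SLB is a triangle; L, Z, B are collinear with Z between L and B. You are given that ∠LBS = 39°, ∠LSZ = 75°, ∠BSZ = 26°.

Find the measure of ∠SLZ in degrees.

∠SLZ = 40°

1. ∠SBZ = 39°  [Z on ray BL]
2. ∠BZS = 115°  [△SZB]
3. ∠LZS = 65°  [linear pair at Z on LB]
4. ∠SLZ = 40°  [△SLZ]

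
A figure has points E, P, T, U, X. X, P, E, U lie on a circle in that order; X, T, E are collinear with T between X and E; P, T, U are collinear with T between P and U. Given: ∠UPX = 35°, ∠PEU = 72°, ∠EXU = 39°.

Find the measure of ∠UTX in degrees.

∠UTX = 104°

1. ∠PXU = 108°  [cyclic XPEU, opposite ∠X+∠E]
2. ∠PUX = 37°  [△XPU]
3. ∠UTX = 104°  [△XTU]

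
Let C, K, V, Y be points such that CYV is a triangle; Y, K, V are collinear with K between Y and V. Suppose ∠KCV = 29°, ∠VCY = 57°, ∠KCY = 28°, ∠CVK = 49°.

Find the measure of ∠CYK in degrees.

1. ∠CKV = 102°  [△CKV]
2. ∠CKY = 78°  [linear pair at K on YV]
3. ∠CYK = 74°  [△CYK]

∠CYK = 74°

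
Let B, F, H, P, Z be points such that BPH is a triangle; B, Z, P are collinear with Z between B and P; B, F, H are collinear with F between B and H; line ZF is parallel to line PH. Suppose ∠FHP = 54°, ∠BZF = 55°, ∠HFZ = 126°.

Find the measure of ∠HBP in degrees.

1. ∠BHP = 54°  [F on ray HB]
2. ∠BPH = 55°  [ZF∥PH, corresponding at Z]
3. ∠HBP = 71°  [△BPH]

∠HBP = 71°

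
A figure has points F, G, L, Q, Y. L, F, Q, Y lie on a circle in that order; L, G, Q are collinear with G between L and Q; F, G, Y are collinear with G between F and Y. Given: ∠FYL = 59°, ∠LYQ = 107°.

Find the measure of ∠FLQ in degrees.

1. ∠FQL = 59°  [same arc LF]
2. ∠LFQ = 73°  [cyclic LFQY, opposite ∠F+∠Y]
3. ∠FLQ = 48°  [△LFQ]

∠FLQ = 48°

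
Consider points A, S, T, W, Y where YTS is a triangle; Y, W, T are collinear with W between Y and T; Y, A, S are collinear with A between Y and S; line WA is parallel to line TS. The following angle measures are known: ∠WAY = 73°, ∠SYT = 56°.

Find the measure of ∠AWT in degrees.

∠AWT = 129°

1. ∠TSY = 73°  [WA∥TS, corresponding at A]
2. ∠STY = 51°  [△YTS]
3. ∠AWY = 51°  [WA∥TS, corresponding at W]
4. ∠AWT = 129°  [linear pair at W on YT]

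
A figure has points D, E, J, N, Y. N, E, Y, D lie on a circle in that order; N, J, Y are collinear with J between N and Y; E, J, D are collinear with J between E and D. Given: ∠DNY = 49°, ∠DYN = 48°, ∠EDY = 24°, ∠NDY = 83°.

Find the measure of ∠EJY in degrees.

∠EJY = 72°

1. ∠DEN = 48°  [same arc ND]
2. ∠ENY = 24°  [same arc EY]
3. ∠EJN = 108°  [△NJE]
4. ∠EJY = 72°  [linear pair at J on NY]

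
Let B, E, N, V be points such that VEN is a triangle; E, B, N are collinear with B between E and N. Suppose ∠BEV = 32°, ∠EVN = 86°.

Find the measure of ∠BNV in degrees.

∠BNV = 62°

1. ∠NEV = 32°  [B on ray EN]
2. ∠ENV = 62°  [△VEN]
3. ∠BNV = 62°  [B on ray NE]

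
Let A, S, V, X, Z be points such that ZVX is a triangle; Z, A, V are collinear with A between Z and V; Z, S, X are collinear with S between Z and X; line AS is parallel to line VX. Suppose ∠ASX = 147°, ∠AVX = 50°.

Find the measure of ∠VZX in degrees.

∠VZX = 97°

1. ∠ASZ = 33°  [linear pair at S on ZX]
2. ∠XVZ = 50°  [A on ray VZ]
3. ∠VXZ = 33°  [AS∥VX, corresponding at S]
4. ∠VZX = 97°  [△ZVX]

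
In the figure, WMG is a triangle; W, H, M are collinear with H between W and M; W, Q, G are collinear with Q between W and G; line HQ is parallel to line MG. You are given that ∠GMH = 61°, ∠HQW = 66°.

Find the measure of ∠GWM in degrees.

1. ∠GMW = 61°  [H on ray MW]
2. ∠MGW = 66°  [HQ∥MG, corresponding at Q]
3. ∠GWM = 53°  [△WMG]

∠GWM = 53°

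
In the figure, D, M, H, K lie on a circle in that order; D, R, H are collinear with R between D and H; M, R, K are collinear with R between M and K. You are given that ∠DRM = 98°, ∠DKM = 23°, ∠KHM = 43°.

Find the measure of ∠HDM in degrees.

1. ∠KDM = 137°  [cyclic DMHK, opposite ∠D+∠H]
2. ∠DMK = 20°  [△DMK]
3. ∠HDM = 62°  [△DRM]

∠HDM = 62°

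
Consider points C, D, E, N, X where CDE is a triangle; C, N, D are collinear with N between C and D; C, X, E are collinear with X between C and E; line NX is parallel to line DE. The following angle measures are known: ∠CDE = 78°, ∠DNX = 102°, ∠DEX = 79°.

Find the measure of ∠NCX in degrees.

∠NCX = 23°

1. ∠CED = 79°  [X on ray EC]
2. ∠DCE = 23°  [△CDE]
3. ∠NCX = 23°  [N on CD, X on CE]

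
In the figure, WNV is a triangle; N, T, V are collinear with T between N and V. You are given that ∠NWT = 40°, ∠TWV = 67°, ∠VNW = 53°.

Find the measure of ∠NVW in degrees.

1. ∠TNW = 53°  [T on ray NV]
2. ∠NTW = 87°  [△WNT]
3. ∠VTW = 93°  [linear pair at T on NV]
4. ∠TVW = 20°  [△WTV]
5. ∠NVW = 20°  [T on ray VN]

∠NVW = 20°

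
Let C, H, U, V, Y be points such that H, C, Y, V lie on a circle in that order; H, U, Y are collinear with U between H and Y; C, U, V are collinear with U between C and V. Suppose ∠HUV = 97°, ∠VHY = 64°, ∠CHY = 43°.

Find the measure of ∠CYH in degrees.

1. ∠CUY = 97°  [vertical angles at U]
2. ∠VCY = 64°  [same arc YV]
3. ∠CYH = 19°  [△CUY]

∠CYH = 19°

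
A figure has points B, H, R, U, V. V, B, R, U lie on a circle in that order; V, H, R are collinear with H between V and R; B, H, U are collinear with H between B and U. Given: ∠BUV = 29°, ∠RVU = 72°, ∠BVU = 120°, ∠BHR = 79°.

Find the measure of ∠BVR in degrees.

1. ∠UBV = 31°  [△VBU]
2. ∠BHV = 101°  [linear pair at H on VR]
3. ∠BVR = 48°  [△VHB]

∠BVR = 48°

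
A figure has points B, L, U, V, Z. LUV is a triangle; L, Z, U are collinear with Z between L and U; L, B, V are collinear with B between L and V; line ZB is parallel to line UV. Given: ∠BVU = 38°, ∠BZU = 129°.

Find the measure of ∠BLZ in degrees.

1. ∠LVU = 38°  [B on ray VL]
2. ∠BZL = 51°  [linear pair at Z on LU]
3. ∠LBZ = 38°  [ZB∥UV, corresponding at B]
4. ∠BLZ = 91°  [△LZB]

∠BLZ = 91°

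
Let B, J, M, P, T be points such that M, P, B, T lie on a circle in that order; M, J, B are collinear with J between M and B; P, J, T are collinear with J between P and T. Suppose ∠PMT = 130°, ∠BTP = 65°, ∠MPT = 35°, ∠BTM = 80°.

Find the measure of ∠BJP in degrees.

1. ∠PBT = 50°  [cyclic MPBT, opposite ∠M+∠B]
2. ∠MTP = 15°  [△MPT]
3. ∠BPT = 65°  [△PBT]
4. ∠MBP = 15°  [same arc MP]
5. ∠BJP = 100°  [△PJB]

∠BJP = 100°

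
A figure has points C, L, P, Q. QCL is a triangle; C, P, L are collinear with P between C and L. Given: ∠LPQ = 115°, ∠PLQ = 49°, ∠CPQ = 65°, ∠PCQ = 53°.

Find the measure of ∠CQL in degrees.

∠CQL = 78°

1. ∠CLQ = 49°  [P on ray LC]
2. ∠LCQ = 53°  [P on ray CL]
3. ∠CQL = 78°  [△QCL]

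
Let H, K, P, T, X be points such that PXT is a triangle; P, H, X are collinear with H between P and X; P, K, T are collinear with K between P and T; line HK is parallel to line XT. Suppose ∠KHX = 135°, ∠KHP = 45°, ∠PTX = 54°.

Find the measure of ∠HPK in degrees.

∠HPK = 81°

1. ∠PXT = 45°  [HK∥XT, corresponding at H]
2. ∠TPX = 81°  [△PXT]
3. ∠HPK = 81°  [H on PX, K on PT]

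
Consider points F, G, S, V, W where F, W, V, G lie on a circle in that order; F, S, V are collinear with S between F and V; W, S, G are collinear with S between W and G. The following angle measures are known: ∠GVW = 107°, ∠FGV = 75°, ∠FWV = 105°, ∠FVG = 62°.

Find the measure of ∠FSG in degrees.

∠FSG = 92°

1. ∠GFW = 73°  [cyclic FWVG, opposite ∠F+∠V]
2. ∠GFV = 43°  [△FVG]
3. ∠FWG = 62°  [same arc FG]
4. ∠FGW = 45°  [△FWG]
5. ∠FSG = 92°  [△FSG]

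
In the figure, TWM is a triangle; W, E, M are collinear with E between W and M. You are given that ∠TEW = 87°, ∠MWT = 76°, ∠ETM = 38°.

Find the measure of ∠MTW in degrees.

∠MTW = 55°

1. ∠MET = 93°  [linear pair at E on WM]
2. ∠EMT = 49°  [△TEM]
3. ∠TMW = 49°  [E on ray MW]
4. ∠MTW = 55°  [△TWM]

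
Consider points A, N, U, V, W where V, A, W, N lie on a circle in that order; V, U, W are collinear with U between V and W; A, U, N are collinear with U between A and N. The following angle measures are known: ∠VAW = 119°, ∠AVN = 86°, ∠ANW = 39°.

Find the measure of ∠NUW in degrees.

1. ∠VNW = 61°  [cyclic VAWN, opposite ∠A+∠N]
2. ∠AWN = 94°  [cyclic VAWN, opposite ∠V+∠W]
3. ∠NAW = 47°  [△AWN]
4. ∠NVW = 47°  [same arc WN]
5. ∠NWV = 72°  [△VWN]
6. ∠NUW = 69°  [△WUN]

∠NUW = 69°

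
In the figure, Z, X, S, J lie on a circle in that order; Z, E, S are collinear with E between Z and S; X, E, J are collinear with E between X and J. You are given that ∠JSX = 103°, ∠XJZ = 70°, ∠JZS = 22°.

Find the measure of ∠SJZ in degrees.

∠SJZ = 125°

1. ∠JZX = 77°  [cyclic ZXSJ, opposite ∠Z+∠S]
2. ∠JXZ = 33°  [△ZXJ]
3. ∠JSZ = 33°  [same arc ZJ]
4. ∠SJZ = 125°  [△ZSJ]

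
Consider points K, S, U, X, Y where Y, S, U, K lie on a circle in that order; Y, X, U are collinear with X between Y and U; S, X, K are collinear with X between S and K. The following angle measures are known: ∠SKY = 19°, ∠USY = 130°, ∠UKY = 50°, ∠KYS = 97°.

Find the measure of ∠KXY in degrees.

∠KXY = 95°

1. ∠KSY = 64°  [△YSK]
2. ∠KUY = 64°  [same arc YK]
3. ∠KYU = 66°  [△YUK]
4. ∠KXY = 95°  [△YXK]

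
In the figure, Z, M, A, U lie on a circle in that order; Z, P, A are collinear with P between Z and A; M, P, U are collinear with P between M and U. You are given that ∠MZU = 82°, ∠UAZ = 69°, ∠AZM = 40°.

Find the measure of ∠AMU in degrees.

∠AMU = 42°

1. ∠MAU = 98°  [cyclic ZMAU, opposite ∠Z+∠A]
2. ∠AUM = 40°  [same arc MA]
3. ∠AMU = 42°  [△MAU]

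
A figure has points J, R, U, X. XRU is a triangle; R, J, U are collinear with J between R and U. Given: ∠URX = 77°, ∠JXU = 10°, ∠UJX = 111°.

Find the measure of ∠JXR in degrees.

1. ∠JRX = 77°  [J on ray RU]
2. ∠RJX = 69°  [linear pair at J on RU]
3. ∠JXR = 34°  [△XRJ]

∠JXR = 34°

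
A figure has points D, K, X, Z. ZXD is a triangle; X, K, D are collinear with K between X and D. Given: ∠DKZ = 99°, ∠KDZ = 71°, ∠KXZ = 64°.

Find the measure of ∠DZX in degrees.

∠DZX = 45°

1. ∠XDZ = 71°  [K on ray DX]
2. ∠DXZ = 64°  [K on ray XD]
3. ∠DZX = 45°  [△ZXD]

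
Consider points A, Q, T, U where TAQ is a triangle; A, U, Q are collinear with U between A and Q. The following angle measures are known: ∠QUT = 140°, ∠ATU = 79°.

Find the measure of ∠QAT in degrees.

1. ∠AUT = 40°  [linear pair at U on AQ]
2. ∠TAU = 61°  [△TAU]
3. ∠QAT = 61°  [U on ray AQ]

∠QAT = 61°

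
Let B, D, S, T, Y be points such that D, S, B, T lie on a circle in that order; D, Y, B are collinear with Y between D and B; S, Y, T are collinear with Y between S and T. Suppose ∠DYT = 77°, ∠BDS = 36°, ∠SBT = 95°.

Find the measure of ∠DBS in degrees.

1. ∠BYS = 77°  [vertical angles at Y]
2. ∠BTS = 36°  [same arc SB]
3. ∠BST = 49°  [△SBT]
4. ∠DBS = 54°  [△SYB]

∠DBS = 54°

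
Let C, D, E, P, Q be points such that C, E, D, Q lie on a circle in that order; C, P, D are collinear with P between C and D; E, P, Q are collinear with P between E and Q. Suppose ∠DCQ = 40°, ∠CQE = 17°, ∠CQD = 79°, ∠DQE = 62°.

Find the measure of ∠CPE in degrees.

1. ∠CDQ = 61°  [△CDQ]
2. ∠DCE = 62°  [same arc ED]
3. ∠CEQ = 61°  [same arc CQ]
4. ∠CPE = 57°  [△CPE]

∠CPE = 57°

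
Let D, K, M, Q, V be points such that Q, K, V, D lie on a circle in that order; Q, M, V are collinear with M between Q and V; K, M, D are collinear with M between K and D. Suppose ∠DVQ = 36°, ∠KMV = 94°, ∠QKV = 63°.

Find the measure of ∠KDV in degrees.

∠KDV = 58°

1. ∠DKQ = 36°  [same arc QD]
2. ∠KMQ = 86°  [linear pair at M on QV]
3. ∠KQV = 58°  [△QMK]
4. ∠KDV = 58°  [same arc KV]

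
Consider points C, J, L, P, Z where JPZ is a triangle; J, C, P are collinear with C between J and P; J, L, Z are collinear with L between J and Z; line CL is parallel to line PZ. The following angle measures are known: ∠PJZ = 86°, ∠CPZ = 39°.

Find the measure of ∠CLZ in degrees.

∠CLZ = 125°

1. ∠JPZ = 39°  [C on ray PJ]
2. ∠JZP = 55°  [△JPZ]
3. ∠CLJ = 55°  [CL∥PZ, corresponding at L]
4. ∠CLZ = 125°  [linear pair at L on JZ]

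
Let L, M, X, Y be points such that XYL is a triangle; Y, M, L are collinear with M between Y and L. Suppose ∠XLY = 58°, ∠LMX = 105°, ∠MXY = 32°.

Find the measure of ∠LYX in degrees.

1. ∠XMY = 75°  [linear pair at M on YL]
2. ∠MYX = 73°  [△XYM]
3. ∠LYX = 73°  [M on ray YL]

∠LYX = 73°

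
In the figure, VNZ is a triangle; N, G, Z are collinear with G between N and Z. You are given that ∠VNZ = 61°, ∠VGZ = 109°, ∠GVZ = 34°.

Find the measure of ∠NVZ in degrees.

∠NVZ = 82°

1. ∠GZV = 37°  [△VGZ]
2. ∠NZV = 37°  [G on ray ZN]
3. ∠NVZ = 82°  [△VNZ]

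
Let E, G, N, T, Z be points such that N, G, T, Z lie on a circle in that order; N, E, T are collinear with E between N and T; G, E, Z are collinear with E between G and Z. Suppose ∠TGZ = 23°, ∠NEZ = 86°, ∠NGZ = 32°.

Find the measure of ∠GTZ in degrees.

1. ∠TNZ = 23°  [same arc TZ]
2. ∠GZN = 71°  [△NEZ]
3. ∠GNZ = 77°  [△NGZ]
4. ∠GTZ = 103°  [cyclic NGTZ, opposite ∠N+∠T]

∠GTZ = 103°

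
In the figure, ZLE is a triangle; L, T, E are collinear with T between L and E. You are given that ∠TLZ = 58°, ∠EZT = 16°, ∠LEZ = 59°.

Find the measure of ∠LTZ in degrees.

∠LTZ = 75°

1. ∠TEZ = 59°  [T on ray EL]
2. ∠ETZ = 105°  [△ZTE]
3. ∠LTZ = 75°  [linear pair at T on LE]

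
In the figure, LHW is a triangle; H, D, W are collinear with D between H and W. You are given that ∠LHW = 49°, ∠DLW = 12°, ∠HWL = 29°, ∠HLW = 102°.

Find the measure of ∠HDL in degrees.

1. ∠DWL = 29°  [D on ray WH]
2. ∠LDW = 139°  [△LDW]
3. ∠HDL = 41°  [linear pair at D on HW]

∠HDL = 41°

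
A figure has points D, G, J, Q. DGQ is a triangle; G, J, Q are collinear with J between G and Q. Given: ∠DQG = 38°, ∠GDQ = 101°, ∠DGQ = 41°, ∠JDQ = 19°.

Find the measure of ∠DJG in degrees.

∠DJG = 57°

1. ∠DQJ = 38°  [J on ray QG]
2. ∠DJQ = 123°  [△DJQ]
3. ∠DJG = 57°  [linear pair at J on GQ]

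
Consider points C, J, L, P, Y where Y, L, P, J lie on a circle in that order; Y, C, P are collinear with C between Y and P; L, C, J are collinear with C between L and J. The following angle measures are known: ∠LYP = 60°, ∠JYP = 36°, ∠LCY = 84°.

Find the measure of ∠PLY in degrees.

1. ∠JLP = 36°  [same arc PJ]
2. ∠LCP = 96°  [linear pair at C on YP]
3. ∠LPY = 48°  [△LCP]
4. ∠PLY = 72°  [△YLP]

∠PLY = 72°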